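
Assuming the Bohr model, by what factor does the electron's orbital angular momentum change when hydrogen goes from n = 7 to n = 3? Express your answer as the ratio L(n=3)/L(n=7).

L = nℏ depends only on n, so L ∝ n.
L(n=3)/L(n=7) = (3/7)^1 = 3/7

3/7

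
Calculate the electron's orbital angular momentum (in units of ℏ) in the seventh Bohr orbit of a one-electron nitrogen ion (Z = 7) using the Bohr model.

7

L_n = nℏ, so L/ℏ = n = 7.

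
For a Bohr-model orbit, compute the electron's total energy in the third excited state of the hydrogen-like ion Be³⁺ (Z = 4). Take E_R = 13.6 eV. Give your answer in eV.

-13.6 eV

E_n = −E_R·Z²/n² = −13.6 × 4²/4² = -13.6 eV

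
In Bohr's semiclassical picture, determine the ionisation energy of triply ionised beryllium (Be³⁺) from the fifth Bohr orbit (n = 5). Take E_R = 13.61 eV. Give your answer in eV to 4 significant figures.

E_n = −E_R·Z²/n² = −13.61 × 4²/5² eV = -8.710 eV
Ionisation energy = −E_n = 8.710 eV

8.710 eV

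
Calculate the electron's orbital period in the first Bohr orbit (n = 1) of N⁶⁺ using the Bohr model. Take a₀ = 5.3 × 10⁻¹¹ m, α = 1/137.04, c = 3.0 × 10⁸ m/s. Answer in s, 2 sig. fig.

r = n²a₀/Z = 1²·5.3 × 10⁻¹¹/7 = 7.6 × 10⁻¹² m
v = Zαc/n = 7·0.0073·3.0 × 10⁸/1 = 1.5 × 10⁷ m/s
T = 2πr/v = 3.1 × 10⁻¹⁸ s

3.1 × 10⁻¹⁸ s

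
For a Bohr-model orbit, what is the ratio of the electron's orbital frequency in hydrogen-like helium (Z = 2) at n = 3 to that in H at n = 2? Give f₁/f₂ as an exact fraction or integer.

f ∝ Z^2 · n^-3
f₁/f₂ = (2/1)^2 · (3/2)^-3 = 32/27

32/27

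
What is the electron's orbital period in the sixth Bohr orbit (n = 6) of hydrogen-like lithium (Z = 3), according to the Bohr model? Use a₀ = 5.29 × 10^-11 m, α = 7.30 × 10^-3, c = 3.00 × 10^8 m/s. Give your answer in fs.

3.64 fs

r = n²a₀/Z = 6²·5.29 × 10^-11/3 = 6.35 × 10^-10 m
v = Zαc/n = 3·0.00730·3.00 × 10^8/6 = 1.09 × 10^6 m/s
T = 2πr/v = 3.64 × 10^-15 s = 3.64 fs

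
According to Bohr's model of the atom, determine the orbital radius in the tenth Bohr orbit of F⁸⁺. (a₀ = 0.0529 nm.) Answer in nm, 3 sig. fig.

0.588 nm

r_n = n²a₀/Z = 10² × 0.0529 / 9
    = 100 × 0.0529 / 9 = 0.588 nm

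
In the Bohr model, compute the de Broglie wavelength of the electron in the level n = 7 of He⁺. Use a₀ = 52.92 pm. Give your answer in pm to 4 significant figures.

1164 pm

The Bohr quantisation condition is nλ = 2πr_n.
r_n = n²a₀/Z = 1297 pm
λ = 2πr_n/n = 2π·1297/7 = 1164 pm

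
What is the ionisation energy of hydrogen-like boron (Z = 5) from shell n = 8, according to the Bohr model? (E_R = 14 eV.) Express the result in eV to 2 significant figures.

5.5 eV

E_n = −E_R·Z²/n² = −14 × 5²/8² eV = -5.5 eV
Ionisation energy = −E_n = 5.5 eV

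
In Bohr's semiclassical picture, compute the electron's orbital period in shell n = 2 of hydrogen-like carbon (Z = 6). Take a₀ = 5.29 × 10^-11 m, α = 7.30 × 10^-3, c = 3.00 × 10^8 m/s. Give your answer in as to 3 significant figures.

r = n²a₀/Z = 2²·5.29 × 10^-11/6 = 3.53 × 10^-11 m
v = Zαc/n = 6·0.00730·3.00 × 10^8/2 = 6.57 × 10^6 m/s
T = 2πr/v = 3.37 × 10^-17 s = 33.7 as

33.7 as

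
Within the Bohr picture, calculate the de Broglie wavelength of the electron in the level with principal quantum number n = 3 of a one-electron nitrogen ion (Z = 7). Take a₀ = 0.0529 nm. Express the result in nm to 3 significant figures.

0.142 nm

The Bohr quantisation condition is nλ = 2πr_n.
r_n = n²a₀/Z = 0.0680 nm
λ = 2πr_n/n = 2π·0.0680/3 = 0.142 nm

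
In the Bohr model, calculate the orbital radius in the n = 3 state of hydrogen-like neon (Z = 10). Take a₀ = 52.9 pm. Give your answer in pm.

r_n = n²a₀/Z = 3² × 52.9 / 10
    = 9 × 52.9 / 10 = 47.6 pm

47.6 pm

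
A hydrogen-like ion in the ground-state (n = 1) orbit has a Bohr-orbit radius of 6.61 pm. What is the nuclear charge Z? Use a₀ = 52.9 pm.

8

r_n = n²a₀/Z ⇒ Z = n²a₀/r = 1² × 52.9 / 6.61 ≈ 8.00
Z = 8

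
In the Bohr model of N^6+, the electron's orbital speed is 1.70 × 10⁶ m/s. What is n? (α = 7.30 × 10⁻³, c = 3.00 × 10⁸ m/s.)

9

v_n = Zαc/n ⇒ n = Zαc/v = 7 × 0.00730 × 3.00 × 10⁸ / 1.70 × 10⁶ ≈ 9.02
n = 9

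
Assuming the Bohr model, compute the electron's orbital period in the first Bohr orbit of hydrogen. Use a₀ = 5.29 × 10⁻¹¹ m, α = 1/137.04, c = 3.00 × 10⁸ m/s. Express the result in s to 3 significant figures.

1.52 × 10⁻¹⁶ s

r = n²a₀/Z = 1²·5.29 × 10⁻¹¹/1 = 5.29 × 10⁻¹¹ m
v = Zαc/n = 1·0.00730·3.00 × 10⁸/1 = 2.19 × 10⁶ m/s
T = 2πr/v = 1.52 × 10⁻¹⁶ s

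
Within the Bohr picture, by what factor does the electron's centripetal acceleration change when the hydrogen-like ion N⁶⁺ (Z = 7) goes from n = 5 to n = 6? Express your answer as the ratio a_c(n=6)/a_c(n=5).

625/1296

a_c ∝ Z^3 · n^-4; with Z fixed, a_c ∝ n^-4.
a_c(n=6)/a_c(n=5) = (6/5)^-4 = 625/1296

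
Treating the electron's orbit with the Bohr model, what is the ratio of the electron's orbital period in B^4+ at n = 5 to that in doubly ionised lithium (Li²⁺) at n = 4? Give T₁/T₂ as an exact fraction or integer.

45/64

T ∝ Z^-2 · n^3
T₁/T₂ = (5/3)^-2 · (5/4)^3 = 45/64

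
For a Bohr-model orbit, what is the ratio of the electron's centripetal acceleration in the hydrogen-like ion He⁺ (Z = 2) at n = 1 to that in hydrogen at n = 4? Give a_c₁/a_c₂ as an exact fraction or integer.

2048

a_c ∝ Z^3 · n^-4
a_c₁/a_c₂ = (2/1)^3 · (1/4)^-4 = 2048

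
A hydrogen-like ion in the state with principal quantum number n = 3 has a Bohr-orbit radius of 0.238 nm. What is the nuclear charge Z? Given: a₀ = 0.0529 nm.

r_n = n²a₀/Z ⇒ Z = n²a₀/r = 3² × 0.0529 / 0.238 ≈ 2.00
Z = 2

2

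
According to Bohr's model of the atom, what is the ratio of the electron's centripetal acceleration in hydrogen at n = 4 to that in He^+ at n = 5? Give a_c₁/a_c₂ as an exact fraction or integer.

a_c ∝ Z^3 · n^-4
a_c₁/a_c₂ = (1/2)^3 · (4/5)^-4 = 625/2048

625/2048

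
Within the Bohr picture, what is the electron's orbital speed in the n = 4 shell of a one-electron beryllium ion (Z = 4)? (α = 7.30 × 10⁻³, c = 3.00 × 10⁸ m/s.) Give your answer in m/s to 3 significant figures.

v_n = Zαc/n = 4 × 0.00730 × 3.00 × 10⁸ / 4
    = 2.19 × 10⁶ m/s

2.19 × 10⁶ m/s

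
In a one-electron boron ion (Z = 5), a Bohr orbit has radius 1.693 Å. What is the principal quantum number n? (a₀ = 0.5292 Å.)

4

r_n = n²a₀/Z ⇒ n² = rZ/a₀ = 1.693 × 5 / 0.5292 ≈ 16.00
n = 4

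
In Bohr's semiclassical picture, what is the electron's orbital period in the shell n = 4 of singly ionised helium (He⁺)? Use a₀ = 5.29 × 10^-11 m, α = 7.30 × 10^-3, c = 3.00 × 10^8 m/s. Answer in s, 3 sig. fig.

r = n²a₀/Z = 4²·5.29 × 10^-11/2 = 4.23 × 10^-10 m
v = Zαc/n = 2·0.00730·3.00 × 10^8/4 = 1.09 × 10^6 m/s
T = 2πr/v = 2.43 × 10^-15 s

2.43 × 10^-15 s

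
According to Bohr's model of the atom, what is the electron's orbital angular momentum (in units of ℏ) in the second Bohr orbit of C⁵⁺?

2

L_n = nℏ, so L/ℏ = n = 2.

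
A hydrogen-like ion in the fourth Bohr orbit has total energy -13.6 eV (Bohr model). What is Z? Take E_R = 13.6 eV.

E_n = −E_R Z²/n² ⇒ Z² = −E_n n²/E_R = 13.6 × 4² / 13.6 ≈ 16.00
Z = 4

4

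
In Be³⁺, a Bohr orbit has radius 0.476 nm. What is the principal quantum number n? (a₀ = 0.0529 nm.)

6

r_n = n²a₀/Z ⇒ n² = rZ/a₀ = 0.476 × 4 / 0.0529 ≈ 35.99
n = 6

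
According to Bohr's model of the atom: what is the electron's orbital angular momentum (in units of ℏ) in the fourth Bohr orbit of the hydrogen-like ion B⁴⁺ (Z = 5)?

4

L_n = nℏ, so L/ℏ = n = 4.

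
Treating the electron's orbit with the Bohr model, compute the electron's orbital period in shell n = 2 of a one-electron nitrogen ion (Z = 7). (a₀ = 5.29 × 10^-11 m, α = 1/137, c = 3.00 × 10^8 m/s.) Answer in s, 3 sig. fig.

r = n²a₀/Z = 2²·5.29 × 10^-11/7 = 3.02 × 10^-11 m
v = Zαc/n = 7·0.00730·3.00 × 10^8/2 = 7.66 × 10^6 m/s
T = 2πr/v = 2.48 × 10^-17 s

2.48 × 10^-17 s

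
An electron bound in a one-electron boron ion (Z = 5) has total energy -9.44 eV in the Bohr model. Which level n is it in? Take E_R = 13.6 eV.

6

E_n = −E_R Z²/n² ⇒ n² = E_R Z²/(−E_n) = 13.6 × 5² / 9.44 ≈ 36.02
n = 6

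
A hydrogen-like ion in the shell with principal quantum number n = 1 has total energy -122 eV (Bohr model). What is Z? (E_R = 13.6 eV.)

E_n = −E_R Z²/n² ⇒ Z² = −E_n n²/E_R = 122 × 1² / 13.6 ≈ 8.97
Z = 3

3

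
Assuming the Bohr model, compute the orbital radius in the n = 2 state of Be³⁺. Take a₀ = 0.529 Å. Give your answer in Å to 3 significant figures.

0.529 Å

r_n = n²a₀/Z = 2² × 0.529 / 4
    = 4 × 0.529 / 4 = 0.529 Å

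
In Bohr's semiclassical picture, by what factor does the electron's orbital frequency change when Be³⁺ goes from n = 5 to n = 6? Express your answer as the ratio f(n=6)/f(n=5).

125/216

f ∝ Z^2 · n^-3; with Z fixed, f ∝ n^-3.
f(n=6)/f(n=5) = (6/5)^-3 = 125/216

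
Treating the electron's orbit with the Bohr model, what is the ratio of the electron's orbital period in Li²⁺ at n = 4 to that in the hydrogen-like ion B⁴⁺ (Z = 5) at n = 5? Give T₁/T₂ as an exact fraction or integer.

T ∝ Z^-2 · n^3
T₁/T₂ = (3/5)^-2 · (4/5)^3 = 64/45

64/45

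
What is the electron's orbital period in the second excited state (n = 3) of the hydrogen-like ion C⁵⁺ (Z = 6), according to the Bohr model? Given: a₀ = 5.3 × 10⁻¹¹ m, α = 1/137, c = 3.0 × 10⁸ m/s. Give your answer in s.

1.1 × 10⁻¹⁶ s

r = n²a₀/Z = 3²·5.3 × 10⁻¹¹/6 = 8.0 × 10⁻¹¹ m
v = Zαc/n = 6·0.0073·3.0 × 10⁸/3 = 4.4 × 10⁶ m/s
T = 2πr/v = 1.1 × 10⁻¹⁶ s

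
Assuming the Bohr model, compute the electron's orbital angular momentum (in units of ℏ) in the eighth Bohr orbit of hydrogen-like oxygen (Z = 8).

L_n = nℏ, so L/ℏ = n = 8.

8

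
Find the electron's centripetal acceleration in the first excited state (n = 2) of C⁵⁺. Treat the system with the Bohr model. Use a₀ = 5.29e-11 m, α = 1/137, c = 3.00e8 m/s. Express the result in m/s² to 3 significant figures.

1.22e24 m/s²

r = n²a₀/Z = 3.53e-11 m, v = Zαc/n = 6.57e6 m/s
a = v²/r = (6.57e6)² / 3.53e-11 = 1.22e24 m/s²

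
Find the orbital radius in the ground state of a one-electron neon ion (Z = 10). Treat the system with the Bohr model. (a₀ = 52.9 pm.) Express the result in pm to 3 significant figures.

r_n = n²a₀/Z = 1² × 52.9 / 10
    = 1 × 52.9 / 10 = 5.29 pm

5.29 pm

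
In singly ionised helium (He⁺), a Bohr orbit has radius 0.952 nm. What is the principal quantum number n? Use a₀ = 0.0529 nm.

6

r_n = n²a₀/Z ⇒ n² = rZ/a₀ = 0.952 × 2 / 0.0529 ≈ 35.99
n = 6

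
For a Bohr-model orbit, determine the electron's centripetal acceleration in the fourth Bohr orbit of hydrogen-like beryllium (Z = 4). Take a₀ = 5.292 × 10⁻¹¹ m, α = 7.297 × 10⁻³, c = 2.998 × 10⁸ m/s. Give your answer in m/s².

2.261 × 10²² m/s²

r = n²a₀/Z = 2.117 × 10⁻¹⁰ m, v = Zαc/n = 2.188 × 10⁶ m/s
a = v²/r = (2.188 × 10⁶)² / 2.117 × 10⁻¹⁰ = 2.261 × 10²² m/s²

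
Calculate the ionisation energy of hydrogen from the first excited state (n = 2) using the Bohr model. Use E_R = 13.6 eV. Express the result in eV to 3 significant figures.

3.40 eV

E_n = −E_R·Z²/n² = −13.6 × 1²/2² eV = -3.40 eV
Ionisation energy = −E_n = 3.40 eV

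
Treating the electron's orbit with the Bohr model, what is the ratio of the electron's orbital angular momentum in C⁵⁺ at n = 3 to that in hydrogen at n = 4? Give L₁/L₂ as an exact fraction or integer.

L = nℏ is independent of Z.
L₁/L₂ = n₁/n₂ = 3/4 = 3/4

3/4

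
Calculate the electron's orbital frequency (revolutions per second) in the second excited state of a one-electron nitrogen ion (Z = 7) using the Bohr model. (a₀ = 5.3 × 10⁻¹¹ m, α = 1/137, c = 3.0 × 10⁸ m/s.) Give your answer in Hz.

1.2 × 10¹⁶ Hz

r = n²a₀/Z = 6.8 × 10⁻¹¹ m, v = Zαc/n = 5.1 × 10⁶ m/s
f = v/(2πr) = 1.2 × 10¹⁶ Hz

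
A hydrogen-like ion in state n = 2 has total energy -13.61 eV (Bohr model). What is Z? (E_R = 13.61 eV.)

E_n = −E_R Z²/n² ⇒ Z² = −E_n n²/E_R = 13.61 × 2² / 13.61 ≈ 4.00
Z = 2

2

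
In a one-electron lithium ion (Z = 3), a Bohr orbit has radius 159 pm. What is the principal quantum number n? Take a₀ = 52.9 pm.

3

r_n = n²a₀/Z ⇒ n² = rZ/a₀ = 159 × 3 / 52.9 ≈ 9.02
n = 3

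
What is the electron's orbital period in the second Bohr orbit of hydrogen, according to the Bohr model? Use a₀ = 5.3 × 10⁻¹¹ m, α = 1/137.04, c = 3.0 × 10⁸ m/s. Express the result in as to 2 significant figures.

1200 as

r = n²a₀/Z = 2²·5.3 × 10⁻¹¹/1 = 2.1 × 10⁻¹⁰ m
v = Zαc/n = 1·0.0073·3.0 × 10⁸/2 = 1.1 × 10⁶ m/s
T = 2πr/v = 1.2 × 10⁻¹⁵ s = 1200 as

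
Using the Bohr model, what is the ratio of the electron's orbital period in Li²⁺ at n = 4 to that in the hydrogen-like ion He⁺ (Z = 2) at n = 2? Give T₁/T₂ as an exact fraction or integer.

T ∝ Z^-2 · n^3
T₁/T₂ = (3/2)^-2 · (4/2)^3 = 32/9

32/9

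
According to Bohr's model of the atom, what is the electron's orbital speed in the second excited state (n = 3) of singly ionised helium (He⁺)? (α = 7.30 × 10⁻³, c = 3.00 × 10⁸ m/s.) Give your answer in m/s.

1.46 × 10⁶ m/s

v_n = Zαc/n = 2 × 0.00730 × 3.00 × 10⁸ / 3
    = 1.46 × 10⁶ m/s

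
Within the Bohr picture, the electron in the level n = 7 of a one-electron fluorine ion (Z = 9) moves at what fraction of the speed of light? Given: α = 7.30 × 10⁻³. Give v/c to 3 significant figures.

v_n = Zαc/n, so v/c = Zα/n = 9 × 0.00730 / 7 = 0.00939

0.00939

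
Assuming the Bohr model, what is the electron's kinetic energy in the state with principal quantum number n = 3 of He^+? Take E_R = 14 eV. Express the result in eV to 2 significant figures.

For a Coulomb orbit the virial theorem gives K = −E_n.
E_n = −E_R·Z²/n², so K = E_R·Z²/n² = 14 × 2²/3² = 6.2 eV

6.2 eV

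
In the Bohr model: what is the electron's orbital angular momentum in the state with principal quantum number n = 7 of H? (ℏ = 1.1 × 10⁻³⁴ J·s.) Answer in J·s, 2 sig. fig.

L_n = nℏ = 7 × 1.1 × 10⁻³⁴ = 7.7 × 10⁻³⁴ J·s

7.7 × 10⁻³⁴ J·s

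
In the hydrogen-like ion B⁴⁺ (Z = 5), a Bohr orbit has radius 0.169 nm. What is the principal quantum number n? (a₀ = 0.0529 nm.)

4

r_n = n²a₀/Z ⇒ n² = rZ/a₀ = 0.169 × 5 / 0.0529 ≈ 15.97
n = 4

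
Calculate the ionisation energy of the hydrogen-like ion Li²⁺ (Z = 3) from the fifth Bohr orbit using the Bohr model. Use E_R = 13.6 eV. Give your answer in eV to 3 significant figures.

4.90 eV

E_n = −E_R·Z²/n² = −13.6 × 3²/5² eV = -4.90 eV
Ionisation energy = −E_n = 4.90 eV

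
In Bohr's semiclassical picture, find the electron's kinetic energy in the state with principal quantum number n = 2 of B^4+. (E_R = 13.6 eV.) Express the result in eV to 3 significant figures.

85.0 eV

For a Coulomb orbit the virial theorem gives K = −E_n.
E_n = −E_R·Z²/n², so K = E_R·Z²/n² = 13.6 × 5²/2² = 85.0 eV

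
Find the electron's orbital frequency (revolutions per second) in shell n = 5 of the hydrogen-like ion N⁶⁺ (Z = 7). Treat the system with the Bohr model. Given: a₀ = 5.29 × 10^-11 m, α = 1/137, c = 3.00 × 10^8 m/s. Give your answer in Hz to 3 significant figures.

r = n²a₀/Z = 1.89 × 10^-10 m, v = Zαc/n = 3.07 × 10^6 m/s
f = v/(2πr) = 2.58 × 10^15 Hz

2.58 × 10^15 Hz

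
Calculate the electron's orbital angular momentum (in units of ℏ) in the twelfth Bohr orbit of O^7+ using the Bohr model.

L_n = nℏ, so L/ℏ = n = 12.

12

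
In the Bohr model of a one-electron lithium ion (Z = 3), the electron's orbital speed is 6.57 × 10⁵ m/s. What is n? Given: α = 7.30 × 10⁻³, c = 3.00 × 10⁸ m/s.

10

v_n = Zαc/n ⇒ n = Zαc/v = 3 × 0.00730 × 3.00 × 10⁸ / 6.57 × 10⁵ ≈ 10.00
n = 10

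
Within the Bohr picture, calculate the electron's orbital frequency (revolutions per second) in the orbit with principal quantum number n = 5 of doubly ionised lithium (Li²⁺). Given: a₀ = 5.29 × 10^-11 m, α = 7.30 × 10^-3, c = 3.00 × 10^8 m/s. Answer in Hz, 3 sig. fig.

r = n²a₀/Z = 4.41 × 10^-10 m, v = Zαc/n = 1.31 × 10^6 m/s
f = v/(2πr) = 4.74 × 10^14 Hz

4.74 × 10^14 Hz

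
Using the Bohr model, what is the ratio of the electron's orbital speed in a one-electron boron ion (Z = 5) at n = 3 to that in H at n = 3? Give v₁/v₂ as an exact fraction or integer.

5

v ∝ Z^1 · n^-1
v₁/v₂ = (5/1)^1 · (3/3)^-1 = 5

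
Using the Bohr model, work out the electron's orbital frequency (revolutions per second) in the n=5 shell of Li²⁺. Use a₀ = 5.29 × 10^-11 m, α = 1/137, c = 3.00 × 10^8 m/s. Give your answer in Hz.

r = n²a₀/Z = 4.41 × 10^-10 m, v = Zαc/n = 1.31 × 10^6 m/s
f = v/(2πr) = 4.74 × 10^14 Hz

4.74 × 10^14 Hz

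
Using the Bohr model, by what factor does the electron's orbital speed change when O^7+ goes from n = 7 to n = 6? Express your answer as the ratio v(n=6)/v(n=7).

v ∝ Z^1 · n^-1; with Z fixed, v ∝ n^-1.
v(n=6)/v(n=7) = (6/7)^-1 = 7/6

7/6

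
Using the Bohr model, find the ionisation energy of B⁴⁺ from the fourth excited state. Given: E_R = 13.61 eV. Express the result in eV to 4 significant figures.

13.61 eV

E_n = −E_R·Z²/n² = −13.61 × 5²/5² eV = -13.61 eV
Ionisation energy = −E_n = 13.61 eV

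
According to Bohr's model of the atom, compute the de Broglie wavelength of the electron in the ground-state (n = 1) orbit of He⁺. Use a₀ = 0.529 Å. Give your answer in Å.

1.66 Å

The Bohr quantisation condition is nλ = 2πr_n.
r_n = n²a₀/Z = 0.265 Å
λ = 2πr_n/n = 2π·0.265/1 = 1.66 Å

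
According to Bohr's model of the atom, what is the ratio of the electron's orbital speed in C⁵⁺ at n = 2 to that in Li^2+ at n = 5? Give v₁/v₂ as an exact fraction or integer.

5

v ∝ Z^1 · n^-1
v₁/v₂ = (6/3)^1 · (2/5)^-1 = 5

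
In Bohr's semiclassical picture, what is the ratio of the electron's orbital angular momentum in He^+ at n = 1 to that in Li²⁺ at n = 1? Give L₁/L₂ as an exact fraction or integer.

L = nℏ is independent of Z.
L₁/L₂ = n₁/n₂ = 1/1 = 1

1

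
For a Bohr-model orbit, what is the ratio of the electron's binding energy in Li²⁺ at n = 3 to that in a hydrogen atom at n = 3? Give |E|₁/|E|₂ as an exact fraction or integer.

|E| ∝ Z^2 · n^-2
|E|₁/|E|₂ = (3/1)^2 · (3/3)^-2 = 9

9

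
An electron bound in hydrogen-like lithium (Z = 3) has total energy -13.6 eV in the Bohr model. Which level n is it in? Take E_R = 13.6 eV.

3

E_n = −E_R Z²/n² ⇒ n² = E_R Z²/(−E_n) = 13.6 × 3² / 13.6 ≈ 9.00
n = 3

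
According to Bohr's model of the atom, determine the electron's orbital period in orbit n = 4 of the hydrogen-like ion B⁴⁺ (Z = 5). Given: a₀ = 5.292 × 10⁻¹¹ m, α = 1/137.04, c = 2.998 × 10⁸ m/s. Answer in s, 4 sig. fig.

3.891 × 10⁻¹⁶ s

r = n²a₀/Z = 4²·5.292 × 10⁻¹¹/5 = 1.693 × 10⁻¹⁰ m
v = Zαc/n = 5·0.007297·2.998 × 10⁸/4 = 2.735 × 10⁶ m/s
T = 2πr/v = 3.891 × 10⁻¹⁶ s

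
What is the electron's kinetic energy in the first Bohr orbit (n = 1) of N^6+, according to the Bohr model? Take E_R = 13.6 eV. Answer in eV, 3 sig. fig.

For a Coulomb orbit the virial theorem gives K = −E_n.
E_n = −E_R·Z²/n², so K = E_R·Z²/n² = 13.6 × 7²/1² = 666 eV

666 eV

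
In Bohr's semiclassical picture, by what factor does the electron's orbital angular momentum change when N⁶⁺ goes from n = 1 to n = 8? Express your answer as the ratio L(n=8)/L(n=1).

L = nℏ depends only on n, so L ∝ n.
L(n=8)/L(n=1) = (8/1)^1 = 8

8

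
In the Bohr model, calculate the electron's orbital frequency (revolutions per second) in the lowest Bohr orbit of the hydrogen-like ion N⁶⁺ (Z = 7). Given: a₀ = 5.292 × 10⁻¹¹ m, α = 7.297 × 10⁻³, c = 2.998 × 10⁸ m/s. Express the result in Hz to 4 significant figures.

3.224 × 10¹⁷ Hz

r = n²a₀/Z = 7.560 × 10⁻¹² m, v = Zαc/n = 1.531 × 10⁷ m/s
f = v/(2πr) = 3.224 × 10¹⁷ Hz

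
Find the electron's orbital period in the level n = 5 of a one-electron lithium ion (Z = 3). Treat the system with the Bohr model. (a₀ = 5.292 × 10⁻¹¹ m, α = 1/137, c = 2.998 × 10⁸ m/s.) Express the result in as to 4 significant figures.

r = n²a₀/Z = 5²·5.292 × 10⁻¹¹/3 = 4.410 × 10⁻¹⁰ m
v = Zαc/n = 3·0.007299·2.998 × 10⁸/5 = 1.313 × 10⁶ m/s
T = 2πr/v = 2.110 × 10⁻¹⁵ s = 2110 as

2110 as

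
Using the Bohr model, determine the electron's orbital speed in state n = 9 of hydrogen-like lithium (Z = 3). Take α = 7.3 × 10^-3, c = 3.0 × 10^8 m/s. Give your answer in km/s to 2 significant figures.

v_n = Zαc/n = 3 × 0.0073 × 3.0 × 10^8 / 9
    = 730 km/s

730 km/s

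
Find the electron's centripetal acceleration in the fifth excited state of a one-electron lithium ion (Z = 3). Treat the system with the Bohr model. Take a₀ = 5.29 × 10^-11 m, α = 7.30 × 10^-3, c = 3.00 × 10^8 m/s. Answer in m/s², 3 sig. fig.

1.89 × 10^21 m/s²

r = n²a₀/Z = 6.35 × 10^-10 m, v = Zαc/n = 1.09 × 10^6 m/s
a = v²/r = (1.09 × 10^6)² / 6.35 × 10^-10 = 1.89 × 10^21 m/s²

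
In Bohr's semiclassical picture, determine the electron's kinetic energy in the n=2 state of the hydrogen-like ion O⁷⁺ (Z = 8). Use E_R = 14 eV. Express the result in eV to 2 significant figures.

220 eV

For a Coulomb orbit the virial theorem gives K = −E_n.
E_n = −E_R·Z²/n², so K = E_R·Z²/n² = 14 × 8²/2² = 220 eV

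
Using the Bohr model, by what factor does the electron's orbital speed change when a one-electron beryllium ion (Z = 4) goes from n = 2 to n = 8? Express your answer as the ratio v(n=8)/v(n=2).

1/4

v ∝ Z^1 · n^-1; with Z fixed, v ∝ n^-1.
v(n=8)/v(n=2) = (8/2)^-1 = 1/4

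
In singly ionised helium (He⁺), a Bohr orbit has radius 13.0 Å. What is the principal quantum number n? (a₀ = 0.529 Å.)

r_n = n²a₀/Z ⇒ n² = rZ/a₀ = 13.0 × 2 / 0.529 ≈ 49.15
n = 7

7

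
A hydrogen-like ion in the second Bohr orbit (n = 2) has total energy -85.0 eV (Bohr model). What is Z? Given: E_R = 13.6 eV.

5

E_n = −E_R Z²/n² ⇒ Z² = −E_n n²/E_R = 85.0 × 2² / 13.6 ≈ 25.00
Z = 5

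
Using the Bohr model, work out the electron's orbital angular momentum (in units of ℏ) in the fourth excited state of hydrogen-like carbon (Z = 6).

L_n = nℏ, so L/ℏ = n = 5.

5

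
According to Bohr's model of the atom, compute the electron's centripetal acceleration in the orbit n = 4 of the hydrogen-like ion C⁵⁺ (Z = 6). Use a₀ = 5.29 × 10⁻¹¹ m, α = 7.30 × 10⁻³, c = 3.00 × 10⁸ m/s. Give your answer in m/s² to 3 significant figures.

r = n²a₀/Z = 1.41 × 10⁻¹⁰ m, v = Zαc/n = 3.29 × 10⁶ m/s
a = v²/r = (3.29 × 10⁶)² / 1.41 × 10⁻¹⁰ = 7.65 × 10²² m/s²

7.65 × 10²² m/s²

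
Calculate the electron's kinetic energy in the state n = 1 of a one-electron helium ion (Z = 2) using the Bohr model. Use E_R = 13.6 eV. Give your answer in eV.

For a Coulomb orbit the virial theorem gives K = −E_n.
E_n = −E_R·Z²/n², so K = E_R·Z²/n² = 13.6 × 2²/1² = 54.4 eV

54.4 eV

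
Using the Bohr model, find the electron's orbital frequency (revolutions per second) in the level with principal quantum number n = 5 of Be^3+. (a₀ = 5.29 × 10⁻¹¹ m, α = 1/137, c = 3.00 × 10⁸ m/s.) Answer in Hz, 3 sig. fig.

r = n²a₀/Z = 3.31 × 10⁻¹⁰ m, v = Zαc/n = 1.75 × 10⁶ m/s
f = v/(2πr) = 8.43 × 10¹⁴ Hz

8.43 × 10¹⁴ Hz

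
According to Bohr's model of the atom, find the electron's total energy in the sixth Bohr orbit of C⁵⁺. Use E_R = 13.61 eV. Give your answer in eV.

E_n = −E_R·Z²/n² = −13.61 × 6²/6² = -13.61 eV

-13.61 eV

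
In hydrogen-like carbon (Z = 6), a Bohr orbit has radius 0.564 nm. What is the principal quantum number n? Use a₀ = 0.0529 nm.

8

r_n = n²a₀/Z ⇒ n² = rZ/a₀ = 0.564 × 6 / 0.0529 ≈ 63.97
n = 8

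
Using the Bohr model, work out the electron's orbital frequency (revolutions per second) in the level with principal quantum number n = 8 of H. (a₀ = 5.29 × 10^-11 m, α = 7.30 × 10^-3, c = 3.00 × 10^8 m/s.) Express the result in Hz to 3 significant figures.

r = n²a₀/Z = 3.39 × 10^-9 m, v = Zαc/n = 2.74 × 10^5 m/s
f = v/(2πr) = 1.29 × 10^13 Hz

1.29 × 10^13 Hz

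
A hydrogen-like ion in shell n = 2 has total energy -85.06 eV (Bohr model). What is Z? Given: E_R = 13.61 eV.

E_n = −E_R Z²/n² ⇒ Z² = −E_n n²/E_R = 85.06 × 2² / 13.61 ≈ 25.00
Z = 5

5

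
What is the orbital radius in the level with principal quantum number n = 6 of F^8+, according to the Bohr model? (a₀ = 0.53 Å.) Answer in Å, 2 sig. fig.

r_n = n²a₀/Z = 6² × 0.53 / 9
    = 36 × 0.53 / 9 = 2.1 Å

2.1 Å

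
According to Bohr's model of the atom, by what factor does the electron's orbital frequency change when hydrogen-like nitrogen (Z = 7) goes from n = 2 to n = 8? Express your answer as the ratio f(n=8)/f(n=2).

f ∝ Z^2 · n^-3; with Z fixed, f ∝ n^-3.
f(n=8)/f(n=2) = (8/2)^-3 = 1/64

1/64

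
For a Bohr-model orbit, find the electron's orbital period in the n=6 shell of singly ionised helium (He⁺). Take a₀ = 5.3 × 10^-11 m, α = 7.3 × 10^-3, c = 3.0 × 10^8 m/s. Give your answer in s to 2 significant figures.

8.2 × 10^-15 s

r = n²a₀/Z = 6²·5.3 × 10^-11/2 = 9.5 × 10^-10 m
v = Zαc/n = 2·0.0073·3.0 × 10^8/6 = 7.3 × 10^5 m/s
T = 2πr/v = 8.2 × 10^-15 s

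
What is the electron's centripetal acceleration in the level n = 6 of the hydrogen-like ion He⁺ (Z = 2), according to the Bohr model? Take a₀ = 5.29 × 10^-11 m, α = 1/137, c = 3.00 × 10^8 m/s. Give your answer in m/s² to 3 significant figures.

5.60 × 10^20 m/s²

r = n²a₀/Z = 9.52 × 10^-10 m, v = Zαc/n = 7.30 × 10^5 m/s
a = v²/r = (7.30 × 10^5)² / 9.52 × 10^-10 = 5.60 × 10^20 m/s²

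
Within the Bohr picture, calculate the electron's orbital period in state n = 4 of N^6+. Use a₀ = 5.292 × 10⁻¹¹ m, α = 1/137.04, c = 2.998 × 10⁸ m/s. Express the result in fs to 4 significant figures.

0.1985 fs

r = n²a₀/Z = 4²·5.292 × 10⁻¹¹/7 = 1.210 × 10⁻¹⁰ m
v = Zαc/n = 7·0.007297·2.998 × 10⁸/4 = 3.828 × 10⁶ m/s
T = 2πr/v = 1.985 × 10⁻¹⁶ s = 0.1985 fs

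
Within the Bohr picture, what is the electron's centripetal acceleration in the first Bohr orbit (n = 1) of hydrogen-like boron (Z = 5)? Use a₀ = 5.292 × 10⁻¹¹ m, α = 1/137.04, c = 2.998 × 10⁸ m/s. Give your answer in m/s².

1.130 × 10²⁵ m/s²

r = n²a₀/Z = 1.058 × 10⁻¹¹ m, v = Zαc/n = 1.094 × 10⁷ m/s
a = v²/r = (1.094 × 10⁷)² / 1.058 × 10⁻¹¹ = 1.130 × 10²⁵ m/s²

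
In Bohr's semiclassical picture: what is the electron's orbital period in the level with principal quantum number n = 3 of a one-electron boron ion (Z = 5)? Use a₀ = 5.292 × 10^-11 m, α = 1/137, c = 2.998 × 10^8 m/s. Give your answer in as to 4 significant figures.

r = n²a₀/Z = 3²·5.292 × 10^-11/5 = 9.526 × 10^-11 m
v = Zαc/n = 5·0.007299·2.998 × 10^8/3 = 3.647 × 10^6 m/s
T = 2πr/v = 1.641 × 10^-16 s = 164.1 as

164.1 as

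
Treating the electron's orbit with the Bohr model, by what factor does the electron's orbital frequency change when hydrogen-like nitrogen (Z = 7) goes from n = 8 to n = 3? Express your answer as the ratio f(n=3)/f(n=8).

f ∝ Z^2 · n^-3; with Z fixed, f ∝ n^-3.
f(n=3)/f(n=8) = (3/8)^-3 = 512/27

512/27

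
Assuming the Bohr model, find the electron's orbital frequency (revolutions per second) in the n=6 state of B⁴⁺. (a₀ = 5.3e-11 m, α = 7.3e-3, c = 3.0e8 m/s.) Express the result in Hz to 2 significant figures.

7.6e14 Hz

r = n²a₀/Z = 3.8e-10 m, v = Zαc/n = 1.8e6 m/s
f = v/(2πr) = 7.6e14 Hz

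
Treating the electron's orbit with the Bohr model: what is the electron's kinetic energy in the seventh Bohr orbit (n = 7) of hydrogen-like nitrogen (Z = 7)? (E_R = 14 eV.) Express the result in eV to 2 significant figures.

For a Coulomb orbit the virial theorem gives K = −E_n.
E_n = −E_R·Z²/n², so K = E_R·Z²/n² = 14 × 7²/7² = 14 eV

14 eV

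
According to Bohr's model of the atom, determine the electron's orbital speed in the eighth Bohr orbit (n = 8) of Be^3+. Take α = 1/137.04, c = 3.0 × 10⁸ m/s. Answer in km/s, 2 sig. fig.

1100 km/s

v_n = Zαc/n = 4 × 0.0073 × 3.0 × 10⁸ / 8
    = 1100 km/s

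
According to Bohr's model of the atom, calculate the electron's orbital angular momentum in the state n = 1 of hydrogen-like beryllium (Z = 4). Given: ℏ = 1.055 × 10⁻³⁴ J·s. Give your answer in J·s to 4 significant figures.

L_n = nℏ = 1 × 1.055 × 10⁻³⁴ = 1.055 × 10⁻³⁴ J·s

1.055 × 10⁻³⁴ J·s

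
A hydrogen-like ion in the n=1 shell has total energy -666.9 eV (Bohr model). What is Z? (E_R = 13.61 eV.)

7

E_n = −E_R Z²/n² ⇒ Z² = −E_n n²/E_R = 666.9 × 1² / 13.61 ≈ 49.00
Z = 7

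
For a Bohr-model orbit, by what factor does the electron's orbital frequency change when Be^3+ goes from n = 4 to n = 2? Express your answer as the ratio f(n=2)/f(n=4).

8

f ∝ Z^2 · n^-3; with Z fixed, f ∝ n^-3.
f(n=2)/f(n=4) = (2/4)^-3 = 8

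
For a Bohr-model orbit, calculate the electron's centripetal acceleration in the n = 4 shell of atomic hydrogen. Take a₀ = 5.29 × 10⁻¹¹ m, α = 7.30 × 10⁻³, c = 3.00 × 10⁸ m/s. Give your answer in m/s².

3.54 × 10²⁰ m/s²

r = n²a₀/Z = 8.46 × 10⁻¹⁰ m, v = Zαc/n = 5.47 × 10⁵ m/s
a = v²/r = (5.47 × 10⁵)² / 8.46 × 10⁻¹⁰ = 3.54 × 10²⁰ m/s²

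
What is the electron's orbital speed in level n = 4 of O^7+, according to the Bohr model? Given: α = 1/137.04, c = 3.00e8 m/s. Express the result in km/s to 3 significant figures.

4380 km/s

v_n = Zαc/n = 8 × 0.00730 × 3.00e8 / 4
    = 4380 km/s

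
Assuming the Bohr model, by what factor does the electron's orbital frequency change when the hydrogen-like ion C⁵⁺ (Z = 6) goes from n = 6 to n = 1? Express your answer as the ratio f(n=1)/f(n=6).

f ∝ Z^2 · n^-3; with Z fixed, f ∝ n^-3.
f(n=1)/f(n=6) = (1/6)^-3 = 216

216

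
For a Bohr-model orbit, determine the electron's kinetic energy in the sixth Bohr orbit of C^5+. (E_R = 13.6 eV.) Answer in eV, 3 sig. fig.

For a Coulomb orbit the virial theorem gives K = −E_n.
E_n = −E_R·Z²/n², so K = E_R·Z²/n² = 13.6 × 6²/6² = 13.6 eV

13.6 eV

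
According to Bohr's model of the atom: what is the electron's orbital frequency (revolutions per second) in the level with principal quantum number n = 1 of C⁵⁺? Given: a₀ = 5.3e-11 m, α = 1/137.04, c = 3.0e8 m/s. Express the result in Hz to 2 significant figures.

r = n²a₀/Z = 8.8e-12 m, v = Zαc/n = 1.3e7 m/s
f = v/(2πr) = 2.4e17 Hz

2.4e17 Hz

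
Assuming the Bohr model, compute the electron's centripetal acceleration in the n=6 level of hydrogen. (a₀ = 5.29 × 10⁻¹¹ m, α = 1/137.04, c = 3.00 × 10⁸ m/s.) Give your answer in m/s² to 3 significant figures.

r = n²a₀/Z = 1.90 × 10⁻⁹ m, v = Zαc/n = 3.65 × 10⁵ m/s
a = v²/r = (3.65 × 10⁵)² / 1.90 × 10⁻⁹ = 6.99 × 10¹⁹ m/s²

6.99 × 10¹⁹ m/s²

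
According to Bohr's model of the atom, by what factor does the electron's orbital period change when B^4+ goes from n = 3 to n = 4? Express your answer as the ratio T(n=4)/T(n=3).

64/27

T ∝ Z^-2 · n^3; with Z fixed, T ∝ n^3.
T(n=4)/T(n=3) = (4/3)^3 = 64/27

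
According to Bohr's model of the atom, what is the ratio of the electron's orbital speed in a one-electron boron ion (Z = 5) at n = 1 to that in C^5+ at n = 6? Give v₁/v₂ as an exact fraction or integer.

5

v ∝ Z^1 · n^-1
v₁/v₂ = (5/6)^1 · (1/6)^-1 = 5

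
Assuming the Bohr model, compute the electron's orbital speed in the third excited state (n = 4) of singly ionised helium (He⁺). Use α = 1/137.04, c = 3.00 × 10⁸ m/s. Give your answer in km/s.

v_n = Zαc/n = 2 × 0.00730 × 3.00 × 10⁸ / 4
    = 1090 km/s

1090 km/s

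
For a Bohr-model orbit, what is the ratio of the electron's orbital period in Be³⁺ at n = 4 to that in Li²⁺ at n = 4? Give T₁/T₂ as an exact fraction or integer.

T ∝ Z^-2 · n^3
T₁/T₂ = (4/3)^-2 · (4/4)^3 = 9/16

9/16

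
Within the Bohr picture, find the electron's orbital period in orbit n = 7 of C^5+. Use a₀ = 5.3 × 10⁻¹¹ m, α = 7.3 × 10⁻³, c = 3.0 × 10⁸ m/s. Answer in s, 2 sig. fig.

1.4 × 10⁻¹⁵ s

r = n²a₀/Z = 7²·5.3 × 10⁻¹¹/6 = 4.3 × 10⁻¹⁰ m
v = Zαc/n = 6·0.0073·3.0 × 10⁸/7 = 1.9 × 10⁶ m/s
T = 2πr/v = 1.4 × 10⁻¹⁵ s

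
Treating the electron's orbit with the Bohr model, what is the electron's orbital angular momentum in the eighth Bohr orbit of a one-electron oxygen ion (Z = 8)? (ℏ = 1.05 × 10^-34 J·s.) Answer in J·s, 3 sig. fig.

8.40 × 10^-34 J·s

L_n = nℏ = 8 × 1.05 × 10^-34 = 8.40 × 10^-34 J·s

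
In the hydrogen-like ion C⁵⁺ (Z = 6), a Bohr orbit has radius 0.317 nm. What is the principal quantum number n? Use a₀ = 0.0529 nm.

r_n = n²a₀/Z ⇒ n² = rZ/a₀ = 0.317 × 6 / 0.0529 ≈ 35.95
n = 6

6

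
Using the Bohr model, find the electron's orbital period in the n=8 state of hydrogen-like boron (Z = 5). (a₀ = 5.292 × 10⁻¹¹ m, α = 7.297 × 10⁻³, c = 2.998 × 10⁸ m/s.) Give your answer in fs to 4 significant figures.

r = n²a₀/Z = 8²·5.292 × 10⁻¹¹/5 = 6.774 × 10⁻¹⁰ m
v = Zαc/n = 5·0.007297·2.998 × 10⁸/8 = 1.367 × 10⁶ m/s
T = 2πr/v = 3.113 × 10⁻¹⁵ s = 3.113 fs

3.113 fs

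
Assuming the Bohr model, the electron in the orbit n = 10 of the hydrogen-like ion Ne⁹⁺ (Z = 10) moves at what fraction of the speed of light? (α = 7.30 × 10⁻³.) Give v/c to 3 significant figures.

v_n = Zαc/n, so v/c = Zα/n = 10 × 0.00730 / 10 = 0.00730

0.00730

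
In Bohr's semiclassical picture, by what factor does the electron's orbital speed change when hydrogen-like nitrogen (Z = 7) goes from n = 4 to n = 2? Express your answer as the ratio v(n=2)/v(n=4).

v ∝ Z^1 · n^-1; with Z fixed, v ∝ n^-1.
v(n=2)/v(n=4) = (2/4)^-1 = 2

2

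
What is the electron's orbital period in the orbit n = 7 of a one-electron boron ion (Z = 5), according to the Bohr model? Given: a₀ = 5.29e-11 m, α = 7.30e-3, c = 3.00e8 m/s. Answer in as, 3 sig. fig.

2080 as

r = n²a₀/Z = 7²·5.29e-11/5 = 5.18e-10 m
v = Zαc/n = 5·0.00730·3.00e8/7 = 1.56e6 m/s
T = 2πr/v = 2.08e-15 s = 2080 as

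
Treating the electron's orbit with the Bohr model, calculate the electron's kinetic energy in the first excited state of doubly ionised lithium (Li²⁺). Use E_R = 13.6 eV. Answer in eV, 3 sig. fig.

For a Coulomb orbit the virial theorem gives K = −E_n.
E_n = −E_R·Z²/n², so K = E_R·Z²/n² = 13.6 × 3²/2² = 30.6 eV

30.6 eV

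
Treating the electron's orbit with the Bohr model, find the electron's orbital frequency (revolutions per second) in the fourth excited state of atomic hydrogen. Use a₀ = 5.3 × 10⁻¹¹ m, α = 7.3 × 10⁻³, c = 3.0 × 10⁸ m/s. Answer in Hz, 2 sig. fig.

5.3 × 10¹³ Hz

r = n²a₀/Z = 1.3 × 10⁻⁹ m, v = Zαc/n = 4.4 × 10⁵ m/s
f = v/(2πr) = 5.3 × 10¹³ Hz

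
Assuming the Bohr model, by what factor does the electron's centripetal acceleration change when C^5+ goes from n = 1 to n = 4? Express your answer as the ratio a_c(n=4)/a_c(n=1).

a_c ∝ Z^3 · n^-4; with Z fixed, a_c ∝ n^-4.
a_c(n=4)/a_c(n=1) = (4/1)^-4 = 1/256

1/256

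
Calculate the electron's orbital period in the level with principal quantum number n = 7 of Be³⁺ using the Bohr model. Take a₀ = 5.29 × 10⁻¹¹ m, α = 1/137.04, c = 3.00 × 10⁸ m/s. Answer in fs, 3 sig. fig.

3.25 fs

r = n²a₀/Z = 7²·5.29 × 10⁻¹¹/4 = 6.48 × 10⁻¹⁰ m
v = Zαc/n = 4·0.00730·3.00 × 10⁸/7 = 1.25 × 10⁶ m/s
T = 2πr/v = 3.25 × 10⁻¹⁵ s = 3.25 fs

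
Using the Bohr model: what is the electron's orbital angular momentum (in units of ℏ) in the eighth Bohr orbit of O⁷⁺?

8

L_n = nℏ, so L/ℏ = n = 8.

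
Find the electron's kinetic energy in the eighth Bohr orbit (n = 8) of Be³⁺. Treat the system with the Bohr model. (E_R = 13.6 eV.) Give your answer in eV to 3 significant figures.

For a Coulomb orbit the virial theorem gives K = −E_n.
E_n = −E_R·Z²/n², so K = E_R·Z²/n² = 13.6 × 4²/8² = 3.40 eV

3.40 eV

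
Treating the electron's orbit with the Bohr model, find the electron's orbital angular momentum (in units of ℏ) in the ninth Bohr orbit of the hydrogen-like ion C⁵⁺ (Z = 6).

L_n = nℏ, so L/ℏ = n = 9.

9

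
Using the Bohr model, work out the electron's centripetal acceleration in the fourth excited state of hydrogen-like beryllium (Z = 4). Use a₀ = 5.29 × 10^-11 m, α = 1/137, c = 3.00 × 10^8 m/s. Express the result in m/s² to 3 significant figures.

r = n²a₀/Z = 3.31 × 10^-10 m, v = Zαc/n = 1.75 × 10^6 m/s
a = v²/r = (1.75 × 10^6)² / 3.31 × 10^-10 = 9.28 × 10^21 m/s²

9.28 × 10^21 m/s²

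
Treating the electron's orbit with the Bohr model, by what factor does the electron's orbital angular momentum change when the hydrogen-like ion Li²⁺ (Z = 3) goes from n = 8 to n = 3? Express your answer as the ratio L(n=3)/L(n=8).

L = nℏ depends only on n, so L ∝ n.
L(n=3)/L(n=8) = (3/8)^1 = 3/8

3/8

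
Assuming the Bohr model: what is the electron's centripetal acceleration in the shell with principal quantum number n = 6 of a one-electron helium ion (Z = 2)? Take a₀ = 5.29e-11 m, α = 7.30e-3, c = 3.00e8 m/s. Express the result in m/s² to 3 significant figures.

5.60e20 m/s²

r = n²a₀/Z = 9.52e-10 m, v = Zαc/n = 7.30e5 m/s
a = v²/r = (7.30e5)² / 9.52e-10 = 5.60e20 m/s²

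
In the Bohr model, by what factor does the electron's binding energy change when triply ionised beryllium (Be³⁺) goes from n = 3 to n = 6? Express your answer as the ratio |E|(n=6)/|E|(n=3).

1/4

|E| ∝ Z^2 · n^-2; with Z fixed, |E| ∝ n^-2.
|E|(n=6)/|E|(n=3) = (6/3)^-2 = 1/4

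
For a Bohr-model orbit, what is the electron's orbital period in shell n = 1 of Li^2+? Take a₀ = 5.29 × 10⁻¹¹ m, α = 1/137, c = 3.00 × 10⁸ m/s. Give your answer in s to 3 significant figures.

1.69 × 10⁻¹⁷ s

r = n²a₀/Z = 1²·5.29 × 10⁻¹¹/3 = 1.76 × 10⁻¹¹ m
v = Zαc/n = 3·0.00730·3.00 × 10⁸/1 = 6.57 × 10⁶ m/s
T = 2πr/v = 1.69 × 10⁻¹⁷ s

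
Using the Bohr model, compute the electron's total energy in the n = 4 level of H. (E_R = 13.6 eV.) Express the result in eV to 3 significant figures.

-0.850 eV

E_n = −E_R·Z²/n² = −13.6 × 1²/4² = -0.850 eV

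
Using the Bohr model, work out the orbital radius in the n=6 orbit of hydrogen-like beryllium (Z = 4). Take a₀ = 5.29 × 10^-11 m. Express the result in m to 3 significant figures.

4.76 × 10^-10 m

r_n = n²a₀/Z = 6² × 5.29 × 10^-11 / 4
    = 36 × 5.29 × 10^-11 / 4 = 4.76 × 10^-10 m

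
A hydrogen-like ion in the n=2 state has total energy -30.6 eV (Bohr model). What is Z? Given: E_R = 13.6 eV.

3

E_n = −E_R Z²/n² ⇒ Z² = −E_n n²/E_R = 30.6 × 2² / 13.6 ≈ 9.00
Z = 3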